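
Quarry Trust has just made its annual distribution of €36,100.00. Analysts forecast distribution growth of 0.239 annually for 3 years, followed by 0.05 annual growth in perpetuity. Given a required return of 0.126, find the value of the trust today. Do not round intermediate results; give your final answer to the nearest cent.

D_1 = 44727.90000
D_2 = 55417.86810
D_3 = 68662.73858
Terminal value at year 3: TV = D_3×(1+g_2)/(r−g_2) = 72095.87550/0.076 = 948629.94085
P_0 = D_1/(1+r)^1 + D_2/(1+r)^2 + D_3/(1+r)^3 + TV/(1+r)^3
    = 39722.82416 + 43709.21770 + 48095.66672 + 664479.60604 = 796007.31462

€796007.31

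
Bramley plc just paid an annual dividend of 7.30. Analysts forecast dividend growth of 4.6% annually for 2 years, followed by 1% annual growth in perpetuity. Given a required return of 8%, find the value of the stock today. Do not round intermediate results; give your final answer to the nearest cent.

112.72

D_1 = 7.63580
D_2 = 7.98705
Terminal value at year 2: TV = D_2×(1+g_2)/(r−g_2) = 8.06692/0.07 = 115.24168
P_0 = D_1/(1+r)^1 + D_2/(1+r)^2 + TV/(1+r)^2
    = 7.07019 + 6.84761 + 98.80116 = 112.71895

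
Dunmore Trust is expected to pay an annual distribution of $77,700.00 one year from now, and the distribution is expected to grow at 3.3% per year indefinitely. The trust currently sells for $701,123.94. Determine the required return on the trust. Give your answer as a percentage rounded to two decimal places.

14.38%

P = D₁/(r − g) ⇒ r = D₁/P + g = $77,700.0000/$701,123.94 + 0.033 = 0.110822 + 0.033 = 0.143822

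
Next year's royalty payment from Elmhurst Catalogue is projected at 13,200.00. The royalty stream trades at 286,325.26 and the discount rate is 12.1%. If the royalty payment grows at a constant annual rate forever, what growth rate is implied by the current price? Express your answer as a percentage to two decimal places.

P = D₁/(r−g) ⇒ g = r − D₁/P = 0.121 − 13,200.00/286,325.26 = 0.074899

7.49%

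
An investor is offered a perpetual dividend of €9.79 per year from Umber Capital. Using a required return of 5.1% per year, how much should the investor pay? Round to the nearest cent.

€191.96

Level perpetuity: PV = C / r = €9.79 / 0.051 = €191.96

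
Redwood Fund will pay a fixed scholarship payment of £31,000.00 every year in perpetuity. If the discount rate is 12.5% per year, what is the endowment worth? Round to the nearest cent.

£248000.00

Level perpetuity: PV = C / r = £31,000.00 / 0.125 = £248,000.00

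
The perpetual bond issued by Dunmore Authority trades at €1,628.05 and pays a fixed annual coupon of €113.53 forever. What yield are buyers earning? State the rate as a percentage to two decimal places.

P = C/r ⇒ r = C/P = €113.53/€1,628.05 = 0.069734

6.97%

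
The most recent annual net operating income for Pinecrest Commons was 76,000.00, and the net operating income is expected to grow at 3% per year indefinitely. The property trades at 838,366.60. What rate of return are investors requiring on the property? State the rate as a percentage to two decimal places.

D₁ = 76,000.00 × 1.03 = 78,280.0000
P = D₁/(r − g) ⇒ r = D₁/P + g = 78,280.0000/838,366.60 + 0.03 = 0.093372 + 0.03 = 0.123372

12.34%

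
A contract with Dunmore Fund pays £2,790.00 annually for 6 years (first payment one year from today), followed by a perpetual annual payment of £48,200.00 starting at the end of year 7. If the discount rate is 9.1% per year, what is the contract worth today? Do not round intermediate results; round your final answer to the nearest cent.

£326570.68

PV of 6-year annuity: £2,790.00 × [1 − (1+0.091)^−6] / 0.091 = 12478.48548
Perpetuity value at year 6: £48,200.00 / 0.091 = 529670.32967
PV of perpetuity: 529670.32967 / (1+0.091)^6 = 314092.19342
Total PV = 12478.48548 + 314092.19342 = 326570.67890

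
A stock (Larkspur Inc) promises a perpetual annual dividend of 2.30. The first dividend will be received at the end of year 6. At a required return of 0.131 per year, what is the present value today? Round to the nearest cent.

9.49

Value at end of year 5: C / r = 2.30 / 0.131 = 17.5573
Discount to today: PV = 17.5573 / (1 + 0.131)^5 = 17.5573 / 1.850602 = 9.49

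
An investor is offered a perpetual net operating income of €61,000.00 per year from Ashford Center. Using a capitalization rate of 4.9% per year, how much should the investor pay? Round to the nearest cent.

Level perpetuity: PV = C / r = €61,000.00 / 0.049 = €1,244,897.96

€1244897.96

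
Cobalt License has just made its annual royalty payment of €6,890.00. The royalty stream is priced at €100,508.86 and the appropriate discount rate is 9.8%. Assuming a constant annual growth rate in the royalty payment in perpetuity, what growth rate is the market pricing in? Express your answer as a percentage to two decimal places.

P = D₀(1+g)/(r−g) ⇒ P(r−g) = D₀(1+g) ⇒ g(P+D₀) = P·r − D₀
g = (P·r − D₀)/(P + D₀) = (€100,508.86×0.098 − €6,890.00) / (€100,508.86 + €6,890.00) = 0.027560

2.76%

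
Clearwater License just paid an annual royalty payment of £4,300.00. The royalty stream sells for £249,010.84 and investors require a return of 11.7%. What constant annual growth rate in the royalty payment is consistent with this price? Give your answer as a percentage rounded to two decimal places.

9.80%

P = D₀(1+g)/(r−g) ⇒ P(r−g) = D₀(1+g) ⇒ g(P+D₀) = P·r − D₀
g = (P·r − D₀)/(P + D₀) = (£249,010.84×0.117 − £4,300.00) / (£249,010.84 + £4,300.00) = 0.098039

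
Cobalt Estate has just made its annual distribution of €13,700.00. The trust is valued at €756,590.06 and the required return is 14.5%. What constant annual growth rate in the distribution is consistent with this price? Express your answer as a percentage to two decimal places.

P = D₀(1+g)/(r−g) ⇒ P(r−g) = D₀(1+g) ⇒ g(P+D₀) = P·r − D₀
g = (P·r − D₀)/(P + D₀) = (€756,590.06×0.145 − €13,700.00) / (€756,590.06 + €13,700.00) = 0.124636

12.46%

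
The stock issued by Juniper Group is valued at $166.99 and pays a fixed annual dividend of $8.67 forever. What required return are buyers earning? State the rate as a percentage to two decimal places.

5.19%

P = C/r ⇒ r = C/P = $8.67/$166.99 = 0.051919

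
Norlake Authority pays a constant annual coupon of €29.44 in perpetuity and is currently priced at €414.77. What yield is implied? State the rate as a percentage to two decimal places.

7.10%

P = C/r ⇒ r = C/P = €29.44/€414.77 = 0.070979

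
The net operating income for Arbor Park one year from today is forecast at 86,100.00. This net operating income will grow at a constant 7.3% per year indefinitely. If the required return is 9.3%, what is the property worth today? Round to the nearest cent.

Growing perpetuity: P = D₁ / (r − g) = 86,100.0000 / (0.093 − 0.073) = 4,305,000.00

4305000.00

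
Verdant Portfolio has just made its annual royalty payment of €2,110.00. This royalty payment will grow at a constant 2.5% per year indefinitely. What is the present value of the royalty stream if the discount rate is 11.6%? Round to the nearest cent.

€23766.48

D₁ = D₀ × (1 + g) = €2,110.00 × 1.025 = €2,162.7500
Growing perpetuity: P = D₁ / (r − g) = €2,162.7500 / (0.116 − 0.025) = €23,766.48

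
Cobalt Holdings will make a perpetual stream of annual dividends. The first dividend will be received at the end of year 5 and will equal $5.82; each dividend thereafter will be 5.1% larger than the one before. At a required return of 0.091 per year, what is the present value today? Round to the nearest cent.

$102.70

Value at end of year 4: C₁ / (r − g) = $5.82 / (0.091 − 0.051) = $145.5000
Discount to today: PV = $145.5000 / (1 + 0.091)^4 = $145.5000 / 1.416769 = $102.70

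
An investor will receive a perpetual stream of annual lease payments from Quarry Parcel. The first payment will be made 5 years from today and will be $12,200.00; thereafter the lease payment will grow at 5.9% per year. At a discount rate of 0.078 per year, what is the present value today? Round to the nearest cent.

$475478.83

Value at end of year 4: C₁ / (r − g) = $12,200.00 / (0.078 − 0.059) = $642,105.2632
Discount to today: PV = $642,105.2632 / (1 + 0.078)^4 = $642,105.2632 / 1.350439 = $475,478.83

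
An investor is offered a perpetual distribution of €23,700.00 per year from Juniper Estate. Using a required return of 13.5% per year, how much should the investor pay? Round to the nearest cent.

Level perpetuity: PV = C / r = €23,700.00 / 0.135 = €175,555.56

€175555.56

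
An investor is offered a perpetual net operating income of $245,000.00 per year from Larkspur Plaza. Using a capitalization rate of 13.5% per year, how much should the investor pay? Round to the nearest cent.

$1814814.81

Level perpetuity: PV = C / r = $245,000.00 / 0.135 = $1,814,814.81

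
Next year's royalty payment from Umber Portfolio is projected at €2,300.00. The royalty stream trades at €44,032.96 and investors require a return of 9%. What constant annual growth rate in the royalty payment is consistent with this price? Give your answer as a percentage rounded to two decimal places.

3.78%

P = D₁/(r−g) ⇒ g = r − D₁/P = 0.09 − €2,300.00/€44,032.96 = 0.037766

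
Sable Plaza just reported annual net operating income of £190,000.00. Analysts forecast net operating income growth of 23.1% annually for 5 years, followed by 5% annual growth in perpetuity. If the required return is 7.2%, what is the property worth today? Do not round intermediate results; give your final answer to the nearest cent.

£19572761.16

D_1 = 233890.00000
D_2 = 287918.59000
D_3 = 354427.78429
D_4 = 436300.60246
D_5 = 537086.04163
Terminal value at year 5: TV = D_5×(1+g_2)/(r−g_2) = 563940.34371/0.022 = 25633651.98686
P_0 = D_1/(1+r)^1 + D_2/(1+r)^2 + D_3/(1+r)^3 + D_4/(1+r)^4 + D_5/(1+r)^5 + TV/(1+r)^5
    = 218180.97015 + 250541.76703 + 287702.34628 + 330374.61592 + 379376.07481 + 18106585.38888 = 19572761.16307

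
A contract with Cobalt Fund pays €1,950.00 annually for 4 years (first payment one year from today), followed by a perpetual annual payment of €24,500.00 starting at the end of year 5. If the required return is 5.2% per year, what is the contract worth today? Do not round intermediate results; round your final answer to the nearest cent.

PV of 4-year annuity: €1,950.00 × [1 − (1+0.052)^−4] / 0.052 = 6882.59997
Perpetuity value at year 4: €24,500.00 / 0.052 = 471153.84615
PV of perpetuity: 471153.84615 / (1+0.052)^4 = 384680.15420
Total PV = 6882.59997 + 384680.15420 = 391562.75417

€391562.75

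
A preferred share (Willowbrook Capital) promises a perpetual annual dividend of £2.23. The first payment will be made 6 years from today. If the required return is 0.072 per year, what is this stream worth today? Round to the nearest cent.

£21.88

Value at end of year 5: C / r = £2.23 / 0.072 = £30.9722
Discount to today: PV = £30.9722 / (1 + 0.072)^5 = £30.9722 / 1.415709 = £21.88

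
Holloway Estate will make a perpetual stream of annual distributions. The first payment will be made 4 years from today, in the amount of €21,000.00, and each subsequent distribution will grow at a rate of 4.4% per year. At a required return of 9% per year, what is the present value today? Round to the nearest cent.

Value at end of year 3: C₁ / (r − g) = €21,000.00 / (0.09 − 0.044) = €456,521.7391
Discount to today: PV = €456,521.7391 / (1 + 0.09)^3 = €456,521.7391 / 1.295029 = €352,518.55

€352518.55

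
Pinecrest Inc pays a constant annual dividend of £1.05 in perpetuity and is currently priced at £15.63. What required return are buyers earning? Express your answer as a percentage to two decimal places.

6.72%

P = C/r ⇒ r = C/P = £1.05/£15.63 = 0.067179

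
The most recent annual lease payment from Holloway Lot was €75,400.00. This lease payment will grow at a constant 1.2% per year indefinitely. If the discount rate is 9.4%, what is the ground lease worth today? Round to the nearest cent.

D₁ = D₀ × (1 + g) = €75,400.00 × 1.012 = €76,304.8000
Growing perpetuity: P = D₁ / (r − g) = €76,304.8000 / (0.094 − 0.012) = €930,546.34

€930546.34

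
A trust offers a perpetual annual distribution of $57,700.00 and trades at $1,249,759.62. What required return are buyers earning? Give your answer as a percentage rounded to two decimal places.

P = C/r ⇒ r = C/P = $57,700.00/$1,249,759.62 = 0.046169

4.62%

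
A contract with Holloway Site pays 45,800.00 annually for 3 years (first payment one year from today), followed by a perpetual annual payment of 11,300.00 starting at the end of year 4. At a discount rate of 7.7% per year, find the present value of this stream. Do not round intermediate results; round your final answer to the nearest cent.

PV of 3-year annuity: 45,800.00 × [1 − (1+0.077)^−3] / 0.077 = 118672.89626
Perpetuity value at year 3: 11,300.00 / 0.077 = 146753.24675
PV of perpetuity: 146753.24675 / (1+0.077)^3 = 117473.68938
Total PV = 118672.89626 + 117473.68938 = 236146.58564

236146.59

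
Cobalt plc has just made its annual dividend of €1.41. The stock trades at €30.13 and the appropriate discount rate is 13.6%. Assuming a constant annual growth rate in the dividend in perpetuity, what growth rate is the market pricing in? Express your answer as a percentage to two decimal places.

P = D₀(1+g)/(r−g) ⇒ P(r−g) = D₀(1+g) ⇒ g(P+D₀) = P·r − D₀
g = (P·r − D₀)/(P + D₀) = (€30.13×0.136 − €1.41) / (€30.13 + €1.41) = 0.085215

8.52%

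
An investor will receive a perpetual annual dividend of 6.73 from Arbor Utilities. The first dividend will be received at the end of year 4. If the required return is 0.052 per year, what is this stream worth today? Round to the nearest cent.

Value at end of year 3: C / r = 6.73 / 0.052 = 129.4231
Discount to today: PV = 129.4231 / (1 + 0.052)^3 = 129.4231 / 1.164253 = 111.16

111.16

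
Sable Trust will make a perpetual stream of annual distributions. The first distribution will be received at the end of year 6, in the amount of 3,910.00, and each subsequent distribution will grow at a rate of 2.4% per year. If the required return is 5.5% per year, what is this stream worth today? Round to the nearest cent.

96505.66

Value at end of year 5: C₁ / (r − g) = 3,910.00 / (0.055 − 0.024) = 126,129.0323
Discount to today: PV = 126,129.0323 / (1 + 0.055)^5 = 126,129.0323 / 1.306960 = 96,505.66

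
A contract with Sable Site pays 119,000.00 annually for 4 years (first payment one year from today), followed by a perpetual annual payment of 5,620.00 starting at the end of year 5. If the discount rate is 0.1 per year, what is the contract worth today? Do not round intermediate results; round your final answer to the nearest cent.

PV of 4-year annuity: 119,000.00 × [1 − (1+0.1)^−4] / 0.1 = 377213.98812
Perpetuity value at year 4: 5,620.00 / 0.1 = 56200.00000
PV of perpetuity: 56200.00000 / (1+0.1)^4 = 38385.35619
Total PV = 377213.98812 + 38385.35619 = 415599.34431

415599.34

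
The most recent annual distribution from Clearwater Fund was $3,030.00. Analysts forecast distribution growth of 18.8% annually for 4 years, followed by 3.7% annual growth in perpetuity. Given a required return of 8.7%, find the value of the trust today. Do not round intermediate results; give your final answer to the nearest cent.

D_1 = 3599.64000
D_2 = 4276.37232
D_3 = 5080.33032
D_4 = 6035.43242
Terminal value at year 4: TV = D_4×(1+g_2)/(r−g_2) = 6258.74341/0.05 = 125174.86830
P_0 = D_1/(1+r)^1 + D_2/(1+r)^2 + D_3/(1+r)^3 + D_4/(1+r)^4 + TV/(1+r)^4
    = 3311.53634 + 3619.23199 + 3955.51757 + 4323.04956 + 89660.04795 = 104869.38341

$104869.38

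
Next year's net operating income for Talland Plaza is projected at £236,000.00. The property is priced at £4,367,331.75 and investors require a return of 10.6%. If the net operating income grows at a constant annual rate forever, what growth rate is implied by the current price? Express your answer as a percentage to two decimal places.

P = D₁/(r−g) ⇒ g = r − D₁/P = 0.106 − £236,000.00/£4,367,331.75 = 0.051962

5.20%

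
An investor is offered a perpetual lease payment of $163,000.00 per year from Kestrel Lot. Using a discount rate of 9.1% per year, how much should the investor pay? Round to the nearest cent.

$1791208.79

Level perpetuity: PV = C / r = $163,000.00 / 0.091 = $1,791,208.79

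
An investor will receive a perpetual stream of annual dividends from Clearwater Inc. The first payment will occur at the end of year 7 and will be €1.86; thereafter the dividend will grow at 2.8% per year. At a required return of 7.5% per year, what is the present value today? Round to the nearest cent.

€25.64

Value at end of year 6: C₁ / (r − g) = €1.86 / (0.075 − 0.028) = €39.5745
Discount to today: PV = €39.5745 / (1 + 0.075)^6 = €39.5745 / 1.543302 = €25.64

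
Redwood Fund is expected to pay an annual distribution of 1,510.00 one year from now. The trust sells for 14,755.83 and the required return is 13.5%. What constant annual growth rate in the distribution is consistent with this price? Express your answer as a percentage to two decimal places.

P = D₁/(r−g) ⇒ g = r − D₁/P = 0.135 − 1,510.00/14,755.83 = 0.032668

3.27%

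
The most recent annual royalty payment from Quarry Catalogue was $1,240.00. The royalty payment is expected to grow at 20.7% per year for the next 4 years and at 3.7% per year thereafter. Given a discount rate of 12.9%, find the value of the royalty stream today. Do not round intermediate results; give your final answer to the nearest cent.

D_1 = 1496.68000
D_2 = 1806.49276
D_3 = 2180.43676
D_4 = 2631.78717
Terminal value at year 4: TV = D_4×(1+g_2)/(r−g_2) = 2729.16330/0.092 = 29664.81844
P_0 = D_1/(1+r)^1 + D_2/(1+r)^2 + D_3/(1+r)^3 + D_4/(1+r)^4 + TV/(1+r)^4
    = 1325.66873 + 1417.25612 + 1515.17107 + 1619.85074 + 18258.53494 = 24136.48160

$24136.48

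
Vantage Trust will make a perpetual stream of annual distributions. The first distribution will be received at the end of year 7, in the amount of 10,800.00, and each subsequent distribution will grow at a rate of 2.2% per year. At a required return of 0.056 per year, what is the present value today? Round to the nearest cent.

229066.37

Value at end of year 6: C₁ / (r − g) = 10,800.00 / (0.056 − 0.022) = 317,647.0588
Discount to today: PV = 317,647.0588 / (1 + 0.056)^6 = 317,647.0588 / 1.386703 = 229,066.37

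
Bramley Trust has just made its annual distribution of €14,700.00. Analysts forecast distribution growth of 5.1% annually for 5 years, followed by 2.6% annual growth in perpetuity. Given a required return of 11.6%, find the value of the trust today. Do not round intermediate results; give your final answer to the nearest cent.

€185752.91

D_1 = 15449.70000
D_2 = 16237.63470
D_3 = 17065.75407
D_4 = 17936.10753
D_5 = 18850.84901
Terminal value at year 5: TV = D_5×(1+g_2)/(r−g_2) = 19340.97109/0.09 = 214899.67873
P_0 = D_1/(1+r)^1 + D_2/(1+r)^2 + D_3/(1+r)^3 + D_4/(1+r)^4 + D_5/(1+r)^5 + TV/(1+r)^5
    = 13843.81720 + 13037.50169 + 12278.14899 + 11563.02382 + 10889.55021 + 124140.87244 = 185752.91436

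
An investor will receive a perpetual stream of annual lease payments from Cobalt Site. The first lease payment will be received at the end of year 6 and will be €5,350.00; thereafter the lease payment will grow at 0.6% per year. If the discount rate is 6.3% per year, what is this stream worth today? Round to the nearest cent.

€69153.25

Value at end of year 5: C₁ / (r − g) = €5,350.00 / (0.063 − 0.006) = €93,859.6491
Discount to today: PV = €93,859.6491 / (1 + 0.063)^5 = €93,859.6491 / 1.357270 = €69,153.25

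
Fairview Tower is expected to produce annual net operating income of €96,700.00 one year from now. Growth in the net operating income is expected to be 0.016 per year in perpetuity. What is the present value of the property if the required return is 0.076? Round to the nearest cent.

€1611666.67

Growing perpetuity: P = D₁ / (r − g) = €96,700.0000 / (0.076 − 0.016) = €1,611,666.67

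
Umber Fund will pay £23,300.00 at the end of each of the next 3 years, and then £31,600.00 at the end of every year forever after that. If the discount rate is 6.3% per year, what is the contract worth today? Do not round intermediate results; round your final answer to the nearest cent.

£479523.87

PV of 3-year annuity: £23,300.00 × [1 − (1+0.063)^−3] / 0.063 = 61937.09464
Perpetuity value at year 3: £31,600.00 / 0.063 = 501587.30159
PV of perpetuity: 501587.30159 / (1+0.063)^3 = 417586.77838
Total PV = 61937.09464 + 417586.77838 = 479523.87302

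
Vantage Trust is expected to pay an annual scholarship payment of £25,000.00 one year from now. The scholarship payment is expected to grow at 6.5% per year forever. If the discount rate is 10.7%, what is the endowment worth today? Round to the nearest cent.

Growing perpetuity: P = D₁ / (r − g) = £25,000.0000 / (0.107 − 0.065) = £595,238.10

£595238.10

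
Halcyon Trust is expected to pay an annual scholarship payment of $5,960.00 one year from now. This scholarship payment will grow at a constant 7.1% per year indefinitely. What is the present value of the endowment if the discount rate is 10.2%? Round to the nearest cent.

$192258.06

Growing perpetuity: P = D₁ / (r − g) = $5,960.0000 / (0.102 − 0.071) = $192,258.06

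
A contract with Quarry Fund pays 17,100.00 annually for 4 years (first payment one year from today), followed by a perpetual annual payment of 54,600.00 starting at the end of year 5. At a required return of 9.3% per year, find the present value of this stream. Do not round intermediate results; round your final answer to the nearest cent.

466402.99

PV of 4-year annuity: 17,100.00 × [1 − (1+0.093)^−4] / 0.093 = 55036.36756
Perpetuity value at year 4: 54,600.00 / 0.093 = 587096.77419
PV of perpetuity: 587096.77419 / (1+0.093)^4 = 411366.61813
Total PV = 55036.36756 + 411366.61813 = 466402.98569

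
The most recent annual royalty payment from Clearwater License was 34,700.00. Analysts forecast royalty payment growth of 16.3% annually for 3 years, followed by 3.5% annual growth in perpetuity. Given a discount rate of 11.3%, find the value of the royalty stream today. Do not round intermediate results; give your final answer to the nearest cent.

639062.33

D_1 = 40356.10000
D_2 = 46934.14430
D_3 = 54584.40982
Terminal value at year 3: TV = D_3×(1+g_2)/(r−g_2) = 56494.86416/0.078 = 724293.13032
P_0 = D_1/(1+r)^1 + D_2/(1+r)^2 + D_3/(1+r)^3 + TV/(1+r)^3
    = 36258.84996 + 37887.72911 + 39589.78343 + 525325.97238 = 639062.33487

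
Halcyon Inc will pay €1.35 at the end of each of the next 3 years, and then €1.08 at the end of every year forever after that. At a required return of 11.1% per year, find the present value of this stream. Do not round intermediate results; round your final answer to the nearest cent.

PV of 3-year annuity: €1.35 × [1 − (1+0.111)^−3] / 0.111 = 3.29329
Perpetuity value at year 3: €1.08 / 0.111 = 9.72973
PV of perpetuity: 9.72973 / (1+0.111)^3 = 7.09510
Total PV = 3.29329 + 7.09510 = 10.38839

€10.39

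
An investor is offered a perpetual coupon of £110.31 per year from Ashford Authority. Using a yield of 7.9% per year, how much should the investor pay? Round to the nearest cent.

Level perpetuity: PV = C / r = £110.31 / 0.079 = £1,396.33

£1396.33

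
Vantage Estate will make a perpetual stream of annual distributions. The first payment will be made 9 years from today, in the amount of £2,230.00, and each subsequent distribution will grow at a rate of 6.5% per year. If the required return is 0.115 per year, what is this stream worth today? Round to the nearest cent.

Value at end of year 8: C₁ / (r − g) = £2,230.00 / (0.115 − 0.065) = £44,600.0000
Discount to today: PV = £44,600.0000 / (1 + 0.115)^8 = £44,600.0000 / 2.388905 = £18,669.64

£18669.64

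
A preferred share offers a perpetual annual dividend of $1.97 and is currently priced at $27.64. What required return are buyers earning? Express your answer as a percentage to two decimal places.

P = C/r ⇒ r = C/P = $1.97/$27.64 = 0.071274

7.13%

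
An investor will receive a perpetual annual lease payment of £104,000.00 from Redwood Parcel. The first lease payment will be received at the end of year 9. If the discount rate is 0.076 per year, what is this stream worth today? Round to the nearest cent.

Value at end of year 8: C / r = £104,000.00 / 0.076 = £1,368,421.0526
Discount to today: PV = £1,368,421.0526 / (1 + 0.076)^8 = £1,368,421.0526 / 1.796794 = £761,590.60

£761590.60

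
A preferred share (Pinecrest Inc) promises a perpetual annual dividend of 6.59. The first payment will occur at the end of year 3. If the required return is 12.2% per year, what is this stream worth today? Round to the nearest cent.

42.91

Value at end of year 2: C / r = 6.59 / 0.122 = 54.0164
Discount to today: PV = 54.0164 / (1 + 0.122)^2 = 54.0164 / 1.258884 = 42.91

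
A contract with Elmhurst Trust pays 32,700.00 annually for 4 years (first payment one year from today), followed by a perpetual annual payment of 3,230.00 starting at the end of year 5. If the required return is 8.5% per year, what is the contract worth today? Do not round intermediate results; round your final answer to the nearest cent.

PV of 4-year annuity: 32,700.00 × [1 − (1+0.085)^−4] / 0.085 = 107112.01064
Perpetuity value at year 4: 3,230.00 / 0.085 = 38000.00000
PV of perpetuity: 38000.00000 / (1+0.085)^4 = 27419.82280
Total PV = 107112.01064 + 27419.82280 = 134531.83344

134531.83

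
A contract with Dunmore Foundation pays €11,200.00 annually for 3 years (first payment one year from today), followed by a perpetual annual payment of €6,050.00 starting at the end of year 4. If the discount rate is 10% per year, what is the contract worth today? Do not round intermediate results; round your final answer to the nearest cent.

€73307.29

PV of 3-year annuity: €11,200.00 × [1 − (1+0.1)^−3] / 0.1 = 27852.74230
Perpetuity value at year 3: €6,050.00 / 0.1 = 60500.00000
PV of perpetuity: 60500.00000 / (1+0.1)^3 = 45454.54545
Total PV = 27852.74230 + 45454.54545 = 73307.28775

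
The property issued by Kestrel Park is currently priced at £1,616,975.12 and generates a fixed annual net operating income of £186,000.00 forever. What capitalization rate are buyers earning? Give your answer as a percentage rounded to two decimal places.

P = C/r ⇒ r = C/P = £186,000.00/£1,616,975.12 = 0.115030

11.50%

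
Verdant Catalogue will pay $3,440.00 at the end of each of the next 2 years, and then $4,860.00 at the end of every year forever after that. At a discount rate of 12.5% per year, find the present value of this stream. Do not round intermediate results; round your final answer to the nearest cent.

$36495.80

PV of 2-year annuity: $3,440.00 × [1 − (1+0.125)^−2] / 0.125 = 5775.80247
Perpetuity value at year 2: $4,860.00 / 0.125 = 38880.00000
PV of perpetuity: 38880.00000 / (1+0.125)^2 = 30720.00000
Total PV = 5775.80247 + 30720.00000 = 36495.80247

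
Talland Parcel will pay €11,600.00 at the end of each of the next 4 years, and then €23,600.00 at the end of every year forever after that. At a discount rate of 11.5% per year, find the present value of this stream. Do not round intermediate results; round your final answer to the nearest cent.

€168382.03

PV of 4-year annuity: €11,600.00 × [1 − (1+0.115)^−4] / 0.115 = 35607.52007
Perpetuity value at year 4: €23,600.00 / 0.115 = 205217.39130
PV of perpetuity: 205217.39130 / (1+0.115)^4 = 132774.50564
Total PV = 35607.52007 + 132774.50564 = 168382.02571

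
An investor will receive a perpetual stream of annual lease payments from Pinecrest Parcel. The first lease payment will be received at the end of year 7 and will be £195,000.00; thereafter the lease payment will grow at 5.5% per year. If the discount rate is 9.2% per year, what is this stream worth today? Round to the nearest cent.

£3108114.84

Value at end of year 6: C₁ / (r − g) = £195,000.00 / (0.092 − 0.055) = £5,270,270.2703
Discount to today: PV = £5,270,270.2703 / (1 + 0.092)^6 = £5,270,270.2703 / 1.695649 = £3,108,114.84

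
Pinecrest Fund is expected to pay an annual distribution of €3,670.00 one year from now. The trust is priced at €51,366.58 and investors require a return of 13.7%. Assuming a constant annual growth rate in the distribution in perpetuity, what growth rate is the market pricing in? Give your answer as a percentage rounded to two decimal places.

P = D₁/(r−g) ⇒ g = r − D₁/P = 0.137 − €3,670.00/€51,366.58 = 0.065553

6.56%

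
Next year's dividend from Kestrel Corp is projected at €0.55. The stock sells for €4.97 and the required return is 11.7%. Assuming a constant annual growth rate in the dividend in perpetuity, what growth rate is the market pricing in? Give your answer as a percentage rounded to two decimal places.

P = D₁/(r−g) ⇒ g = r − D₁/P = 0.117 − €0.55/€4.97 = 0.006336

0.63%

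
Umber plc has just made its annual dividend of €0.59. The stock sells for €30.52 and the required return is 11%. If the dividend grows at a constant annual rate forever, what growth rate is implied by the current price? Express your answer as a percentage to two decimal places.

8.89%

P = D₀(1+g)/(r−g) ⇒ P(r−g) = D₀(1+g) ⇒ g(P+D₀) = P·r − D₀
g = (P·r − D₀)/(P + D₀) = (€30.52×0.11 − €0.59) / (€30.52 + €0.59) = 0.088949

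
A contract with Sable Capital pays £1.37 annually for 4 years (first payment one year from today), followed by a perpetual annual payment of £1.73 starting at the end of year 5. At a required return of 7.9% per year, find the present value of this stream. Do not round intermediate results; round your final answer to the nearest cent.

PV of 4-year annuity: £1.37 × [1 − (1+0.079)^−4] / 0.079 = 4.54773
Perpetuity value at year 4: £1.73 / 0.079 = 21.89873
PV of perpetuity: 21.89873 / (1+0.079)^4 = 16.15598
Total PV = 4.54773 + 16.15598 = 20.70371

£20.70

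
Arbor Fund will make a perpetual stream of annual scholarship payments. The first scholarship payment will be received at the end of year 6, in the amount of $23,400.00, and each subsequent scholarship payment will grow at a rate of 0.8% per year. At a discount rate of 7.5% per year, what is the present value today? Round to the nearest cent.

Value at end of year 5: C₁ / (r − g) = $23,400.00 / (0.075 − 0.008) = $349,253.7313
Discount to today: PV = $349,253.7313 / (1 + 0.075)^5 = $349,253.7313 / 1.435629 = $243,275.70

$243275.70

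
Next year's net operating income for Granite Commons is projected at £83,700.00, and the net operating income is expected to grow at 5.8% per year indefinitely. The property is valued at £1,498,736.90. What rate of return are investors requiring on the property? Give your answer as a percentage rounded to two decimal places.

P = D₁/(r − g) ⇒ r = D₁/P + g = £83,700.0000/£1,498,736.90 + 0.058 = 0.055847 + 0.058 = 0.113847

11.38%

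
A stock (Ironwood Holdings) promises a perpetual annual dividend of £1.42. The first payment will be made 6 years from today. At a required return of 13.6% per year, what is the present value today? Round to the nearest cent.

£5.52

Value at end of year 5: C / r = £1.42 / 0.136 = £10.4412
Discount to today: PV = £10.4412 / (1 + 0.136)^5 = £10.4412 / 1.891872 = £5.52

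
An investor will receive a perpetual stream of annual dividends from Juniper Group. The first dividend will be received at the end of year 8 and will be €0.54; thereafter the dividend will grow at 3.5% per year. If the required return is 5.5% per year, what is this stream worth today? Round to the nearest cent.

Value at end of year 7: C₁ / (r − g) = €0.54 / (0.055 − 0.035) = €27.0000
Discount to today: PV = €27.0000 / (1 + 0.055)^7 = €27.0000 / 1.454679 = €18.56

€18.56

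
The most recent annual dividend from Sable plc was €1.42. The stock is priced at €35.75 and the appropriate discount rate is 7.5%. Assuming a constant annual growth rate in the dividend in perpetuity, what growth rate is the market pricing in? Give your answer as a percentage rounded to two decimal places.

P = D₀(1+g)/(r−g) ⇒ P(r−g) = D₀(1+g) ⇒ g(P+D₀) = P·r − D₀
g = (P·r − D₀)/(P + D₀) = (€35.75×0.075 − €1.42) / (€35.75 + €1.42) = 0.033932

3.39%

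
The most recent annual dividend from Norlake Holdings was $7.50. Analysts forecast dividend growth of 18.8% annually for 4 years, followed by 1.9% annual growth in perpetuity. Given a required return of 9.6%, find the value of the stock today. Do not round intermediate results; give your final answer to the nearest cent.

D_1 = 8.91000
D_2 = 10.58508
D_3 = 12.57508
D_4 = 14.93919
Terminal value at year 4: TV = D_4×(1+g_2)/(r−g_2) = 15.22303/0.077 = 197.70174
P_0 = D_1/(1+r)^1 + D_2/(1+r)^2 + D_3/(1+r)^3 + D_4/(1+r)^4 + TV/(1+r)^4
    = 8.12956 + 8.81197 + 9.55166 + 10.35344 + 137.01505 = 173.86169

$173.86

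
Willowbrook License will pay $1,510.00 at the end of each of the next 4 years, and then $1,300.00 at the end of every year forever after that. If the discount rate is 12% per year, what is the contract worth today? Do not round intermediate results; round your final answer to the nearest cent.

PV of 4-year annuity: $1,510.00 × [1 − (1+0.12)^−4] / 0.12 = 4586.39751
Perpetuity value at year 4: $1,300.00 / 0.12 = 10833.33333
PV of perpetuity: 10833.33333 / (1+0.12)^4 = 6884.77918
Total PV = 4586.39751 + 6884.77918 = 11471.17670

$11471.18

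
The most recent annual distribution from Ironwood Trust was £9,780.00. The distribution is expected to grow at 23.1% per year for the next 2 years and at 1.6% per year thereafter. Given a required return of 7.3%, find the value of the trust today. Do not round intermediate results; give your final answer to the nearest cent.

£253535.16

D_1 = 12039.18000
D_2 = 14820.23058
Terminal value at year 2: TV = D_2×(1+g_2)/(r−g_2) = 15057.35427/0.057 = 264164.10999
P_0 = D_1/(1+r)^1 + D_2/(1+r)^2 + TV/(1+r)^2
    = 11220.11184 + 12872.28115 + 229442.76570 = 253535.15868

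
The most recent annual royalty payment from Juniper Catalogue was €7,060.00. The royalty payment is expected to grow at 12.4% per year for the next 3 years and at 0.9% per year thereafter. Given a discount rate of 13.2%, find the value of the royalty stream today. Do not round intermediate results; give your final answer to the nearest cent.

€77577.78

D_1 = 7935.44000
D_2 = 8919.43456
D_3 = 10025.44445
Terminal value at year 3: TV = D_3×(1+g_2)/(r−g_2) = 10115.67345/0.123 = 82241.24752
P_0 = D_1/(1+r)^1 + D_2/(1+r)^2 + D_3/(1+r)^3 + TV/(1+r)^3
    = 7010.10601 + 6960.56462 + 6911.37335 + 56695.73750 = 77577.78148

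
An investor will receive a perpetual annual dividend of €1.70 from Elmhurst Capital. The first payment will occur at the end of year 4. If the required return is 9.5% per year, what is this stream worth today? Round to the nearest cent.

€13.63

Value at end of year 3: C / r = €1.70 / 0.095 = €17.8947
Discount to today: PV = €17.8947 / (1 + 0.095)^3 = €17.8947 / 1.312932 = €13.63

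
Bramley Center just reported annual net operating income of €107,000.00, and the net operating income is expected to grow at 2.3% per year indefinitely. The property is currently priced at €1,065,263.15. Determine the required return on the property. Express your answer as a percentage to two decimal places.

12.58%

D₁ = €107,000.00 × 1.023 = €109,461.0000
P = D₁/(r − g) ⇒ r = D₁/P + g = €109,461.0000/€1,065,263.15 + 0.023 = 0.102755 + 0.023 = 0.125755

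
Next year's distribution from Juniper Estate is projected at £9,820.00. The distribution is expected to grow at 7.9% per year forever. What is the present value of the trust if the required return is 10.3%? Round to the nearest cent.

£409166.67

Growing perpetuity: P = D₁ / (r − g) = £9,820.0000 / (0.103 − 0.079) = £409,166.67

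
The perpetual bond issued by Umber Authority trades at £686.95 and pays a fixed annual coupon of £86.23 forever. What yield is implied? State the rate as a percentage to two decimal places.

P = C/r ⇒ r = C/P = £86.23/£686.95 = 0.125526

12.55%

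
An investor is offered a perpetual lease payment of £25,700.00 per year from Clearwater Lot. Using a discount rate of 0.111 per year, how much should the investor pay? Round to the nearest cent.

Level perpetuity: PV = C / r = £25,700.00 / 0.111 = £231,531.53

£231531.53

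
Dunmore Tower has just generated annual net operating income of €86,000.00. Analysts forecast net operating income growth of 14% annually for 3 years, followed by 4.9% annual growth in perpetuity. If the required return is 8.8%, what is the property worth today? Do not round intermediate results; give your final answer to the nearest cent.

D_1 = 98040.00000
D_2 = 111765.60000
D_3 = 127412.78400
Terminal value at year 3: TV = D_3×(1+g_2)/(r−g_2) = 133656.01042/0.039 = 3427077.19015
P_0 = D_1/(1+r)^1 + D_2/(1+r)^2 + D_3/(1+r)^3 + TV/(1+r)^3
    = 90110.29412 + 94417.03612 + 98929.61505 + 2660952.97911 = 2944409.92439

€2944409.92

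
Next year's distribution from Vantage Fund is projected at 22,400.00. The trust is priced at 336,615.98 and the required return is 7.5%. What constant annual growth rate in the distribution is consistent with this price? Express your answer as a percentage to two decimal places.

0.85%

P = D₁/(r−g) ⇒ g = r − D₁/P = 0.075 − 22,400.00/336,615.98 = 0.008455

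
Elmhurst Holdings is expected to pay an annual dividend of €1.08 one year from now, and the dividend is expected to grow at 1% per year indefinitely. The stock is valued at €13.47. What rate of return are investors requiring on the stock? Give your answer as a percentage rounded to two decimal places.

9.02%

P = D₁/(r − g) ⇒ r = D₁/P + g = €1.0800/€13.47 + 0.01 = 0.080178 + 0.01 = 0.090178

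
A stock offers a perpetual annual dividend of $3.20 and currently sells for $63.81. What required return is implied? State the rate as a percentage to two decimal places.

5.01%

P = C/r ⇒ r = C/P = $3.20/$63.81 = 0.050149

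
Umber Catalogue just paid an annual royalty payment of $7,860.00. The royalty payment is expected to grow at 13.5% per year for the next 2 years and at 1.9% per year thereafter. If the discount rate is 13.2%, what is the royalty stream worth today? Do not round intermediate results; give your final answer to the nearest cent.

D_1 = 8921.10000
D_2 = 10125.44850
Terminal value at year 2: TV = D_2×(1+g_2)/(r−g_2) = 10317.83202/0.113 = 91308.24798
P_0 = D_1/(1+r)^1 + D_2/(1+r)^2 + TV/(1+r)^2
    = 7880.83039 + 7901.71598 + 71255.29721 = 87037.84358

$87037.84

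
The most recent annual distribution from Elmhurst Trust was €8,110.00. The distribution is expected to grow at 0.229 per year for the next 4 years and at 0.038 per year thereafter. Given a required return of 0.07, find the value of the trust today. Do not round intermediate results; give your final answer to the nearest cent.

€504287.50

D_1 = 9967.19000
D_2 = 12249.67651
D_3 = 15054.85243
D_4 = 18502.41364
Terminal value at year 4: TV = D_4×(1+g_2)/(r−g_2) = 19205.50536/0.032 = 600172.04236
P_0 = D_1/(1+r)^1 + D_2/(1+r)^2 + D_3/(1+r)^3 + D_4/(1+r)^4 + TV/(1+r)^4
    = 9315.13084 + 10699.34187 + 12289.24408 + 14115.40278 + 457868.37752 = 504287.49709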